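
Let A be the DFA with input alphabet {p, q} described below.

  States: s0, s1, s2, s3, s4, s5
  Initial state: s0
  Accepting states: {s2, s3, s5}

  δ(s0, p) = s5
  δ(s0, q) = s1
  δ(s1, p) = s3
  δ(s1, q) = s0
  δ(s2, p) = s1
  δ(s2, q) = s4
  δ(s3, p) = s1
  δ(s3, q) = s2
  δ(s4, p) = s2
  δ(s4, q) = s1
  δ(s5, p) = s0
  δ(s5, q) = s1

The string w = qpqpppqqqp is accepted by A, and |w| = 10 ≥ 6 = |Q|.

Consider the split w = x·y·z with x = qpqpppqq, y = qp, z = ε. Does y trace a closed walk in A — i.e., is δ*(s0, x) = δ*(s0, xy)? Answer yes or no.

no

State sequence: s0 -q-> s1 -p-> s3 -q-> s2 -p-> s1 -p-> s3 -p-> s1 -q-> s0 -q-> s1 -q-> s0 -p-> s5

After x (step 8): s1. After xy (step 10): s5.
They differ (s1 ≠ s5), so y is not a cycle from the state after x; this split is not the one the pumping-lemma construction produces, and pumping y need not keep the string in L(A).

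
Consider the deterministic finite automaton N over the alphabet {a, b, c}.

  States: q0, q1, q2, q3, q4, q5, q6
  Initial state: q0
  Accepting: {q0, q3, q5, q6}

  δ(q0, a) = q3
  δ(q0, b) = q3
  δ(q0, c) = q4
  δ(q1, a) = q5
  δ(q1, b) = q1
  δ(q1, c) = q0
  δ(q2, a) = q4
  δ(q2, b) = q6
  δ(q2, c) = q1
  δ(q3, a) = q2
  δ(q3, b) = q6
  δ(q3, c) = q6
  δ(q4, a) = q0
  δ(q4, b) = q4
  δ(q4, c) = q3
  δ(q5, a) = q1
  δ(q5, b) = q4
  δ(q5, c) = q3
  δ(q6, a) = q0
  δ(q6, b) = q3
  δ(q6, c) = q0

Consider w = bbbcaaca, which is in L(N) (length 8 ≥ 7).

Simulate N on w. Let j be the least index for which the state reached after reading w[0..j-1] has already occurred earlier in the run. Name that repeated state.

Run of N on w = b b b c a a c a:
  step 0: q0  (start)
  step 1: q3  (read b: q0→q3)
  step 2: q6  (read b: q3→q6)
  step 3: q3  (read b: q6→q3)   ← first repeat (q3 seen earlier)
  step 4: q6  (read c: q3→q6)
  step 5: q0  (read a: q6→q0)
  step 6: q3  (read a: q0→q3)
  step 7: q6  (read c: q3→q6)
  step 8: q0  (read a: q6→q0)

The earliest repeat is at step j = 3: N is in q3, which it already visited at step i = 1.
Since N has 7 states, any run of length ≥ 7 visits 7+1 states, so by pigeonhole some state repeats within the first 7 steps — that repeat gives the pumpable loop.

q3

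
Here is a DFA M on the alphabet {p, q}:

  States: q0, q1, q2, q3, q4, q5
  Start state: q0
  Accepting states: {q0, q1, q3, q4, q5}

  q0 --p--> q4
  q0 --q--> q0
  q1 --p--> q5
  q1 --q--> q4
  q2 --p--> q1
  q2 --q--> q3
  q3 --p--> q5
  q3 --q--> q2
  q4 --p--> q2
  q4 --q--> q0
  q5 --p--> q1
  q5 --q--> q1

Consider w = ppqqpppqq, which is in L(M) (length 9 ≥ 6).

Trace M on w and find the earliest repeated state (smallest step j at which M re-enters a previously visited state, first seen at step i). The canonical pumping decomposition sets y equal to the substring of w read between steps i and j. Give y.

State sequence: q0 -p-> q4 -p-> q2 -q-> q3 -q-> q2 -p-> q1 -p-> q5 -p-> q1 -q-> q4 -q-> q0
First repeat at step 4: q2 was already visited.

So i = 2, j = 4, giving x = w[0:2] = pp, y = w[2:4] = qq, z = w[4:9] = pppqq.
Check: |xy| = 4 ≤ 6 and |y| = 2 ≥ 1. Reading y takes M from q2 back to q2, so every xyⁱz is accepted.

qq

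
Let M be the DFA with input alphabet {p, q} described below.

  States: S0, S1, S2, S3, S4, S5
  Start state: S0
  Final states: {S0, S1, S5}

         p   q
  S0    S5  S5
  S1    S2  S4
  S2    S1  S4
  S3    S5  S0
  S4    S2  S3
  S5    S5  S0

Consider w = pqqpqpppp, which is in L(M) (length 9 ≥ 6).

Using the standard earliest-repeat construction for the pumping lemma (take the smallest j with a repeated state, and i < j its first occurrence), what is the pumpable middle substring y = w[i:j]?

State sequence: S0 -p-> S5 -q-> S0 -q-> S5 -p-> S5 -q-> S0 -p-> S5 -p-> S5 -p-> S5 -p-> S5
First repeat at step 2: S0 was already visited.

So i = 0, j = 2, giving x = w[0:0] = ε, y = w[0:2] = pq, z = w[2:9] = qpqpppp.
Check: |xy| = 2 ≤ 6 and |y| = 2 ≥ 1. Reading y takes M from S0 back to S0, so every xyⁱz is accepted.

pq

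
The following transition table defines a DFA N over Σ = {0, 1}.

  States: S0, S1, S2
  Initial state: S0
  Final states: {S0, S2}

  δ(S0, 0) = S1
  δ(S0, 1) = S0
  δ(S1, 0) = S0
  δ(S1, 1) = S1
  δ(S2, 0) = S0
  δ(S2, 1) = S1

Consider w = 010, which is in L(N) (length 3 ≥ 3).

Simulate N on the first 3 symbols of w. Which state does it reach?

Run of N on the first 3 characters of w = 0 1 0:
  step 0: S0  (start)
  step 1: S1  (read 0: S0→S1)
  step 2: S1  (read 1: S1→S1)
  step 3: S0  (read 0: S1→S0)

After reading 3 characters, N is in state S0.

S0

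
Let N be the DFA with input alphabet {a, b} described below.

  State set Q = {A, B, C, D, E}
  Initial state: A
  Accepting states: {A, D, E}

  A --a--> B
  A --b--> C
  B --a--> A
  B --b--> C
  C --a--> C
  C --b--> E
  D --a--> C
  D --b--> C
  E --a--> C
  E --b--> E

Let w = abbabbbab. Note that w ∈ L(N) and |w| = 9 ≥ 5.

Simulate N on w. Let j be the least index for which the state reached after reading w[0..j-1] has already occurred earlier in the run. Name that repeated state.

C

State sequence: A -a-> B -b-> C -b-> E -a-> C -b-> E -b-> E -b-> E -a-> C -b-> E
First repeat at step 4: C was already visited.

The earliest repeat is at step j = 4: N is in C, which it already visited at step i = 2.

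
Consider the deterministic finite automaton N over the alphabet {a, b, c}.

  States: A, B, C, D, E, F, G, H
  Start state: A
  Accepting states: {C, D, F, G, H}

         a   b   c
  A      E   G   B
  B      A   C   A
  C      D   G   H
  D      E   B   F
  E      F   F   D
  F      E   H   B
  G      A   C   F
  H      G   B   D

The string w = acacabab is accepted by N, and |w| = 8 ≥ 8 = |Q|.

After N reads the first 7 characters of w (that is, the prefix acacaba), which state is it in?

E

Run of N on the first 7 characters of w = a c a c a b a:
  step 0: A  (start)
  step 1: E  (read a: A→E)
  step 2: D  (read c: E→D)
  step 3: E  (read a: D→E)
  step 4: D  (read c: E→D)
  step 5: E  (read a: D→E)
  step 6: F  (read b: E→F)
  step 7: E  (read a: F→E)

After reading 7 characters, N is in state E.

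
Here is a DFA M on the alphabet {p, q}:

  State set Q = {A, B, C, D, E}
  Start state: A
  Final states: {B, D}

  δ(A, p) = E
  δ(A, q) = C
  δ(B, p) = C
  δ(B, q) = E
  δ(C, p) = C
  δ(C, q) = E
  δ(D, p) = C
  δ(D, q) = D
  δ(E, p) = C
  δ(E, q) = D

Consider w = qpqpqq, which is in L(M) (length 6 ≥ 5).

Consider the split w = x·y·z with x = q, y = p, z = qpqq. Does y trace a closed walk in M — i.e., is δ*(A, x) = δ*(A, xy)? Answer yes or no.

State sequence: A -q-> C -p-> C

After x (step 1): C. After xy (step 2): C.
They match, so y = p drives M around a cycle from C back to itself; pumping y any number of times keeps M in C before reading z, and xyⁱz ∈ L(M) for every i ≥ 0.

yes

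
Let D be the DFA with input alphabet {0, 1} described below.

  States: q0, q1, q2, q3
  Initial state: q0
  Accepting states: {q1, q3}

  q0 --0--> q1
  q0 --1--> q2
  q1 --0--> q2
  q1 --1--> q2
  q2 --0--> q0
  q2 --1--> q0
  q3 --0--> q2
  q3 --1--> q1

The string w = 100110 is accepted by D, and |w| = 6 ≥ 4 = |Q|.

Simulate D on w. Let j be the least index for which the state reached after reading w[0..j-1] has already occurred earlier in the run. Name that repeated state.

q0

Run of D on w = 1 0 0 1 1 0:
  step 0: q0  (start)
  step 1: q2  (read 1: q0→q2)
  step 2: q0  (read 0: q2→q0)   ← first repeat (q0 seen earlier)
  step 3: q1  (read 0: q0→q1)
  step 4: q2  (read 1: q1→q2)
  step 5: q0  (read 1: q2→q0)
  step 6: q1  (read 0: q0→q1)

The earliest repeat is at step j = 2: D is in q0, which it already visited at step i = 0.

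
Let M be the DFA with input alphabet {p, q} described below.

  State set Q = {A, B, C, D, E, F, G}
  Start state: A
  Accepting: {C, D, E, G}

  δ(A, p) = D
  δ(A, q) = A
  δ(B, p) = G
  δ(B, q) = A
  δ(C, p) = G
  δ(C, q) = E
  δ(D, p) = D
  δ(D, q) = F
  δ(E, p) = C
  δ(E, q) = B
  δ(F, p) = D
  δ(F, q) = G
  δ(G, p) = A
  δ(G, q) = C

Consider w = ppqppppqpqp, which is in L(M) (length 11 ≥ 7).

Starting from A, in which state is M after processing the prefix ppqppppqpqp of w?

D

State sequence: A -p-> D -p-> D -q-> F -p-> D -p-> D -p-> D -p-> D -q-> F -p-> D -q-> F -p-> D

After reading 11 characters, M is in state D.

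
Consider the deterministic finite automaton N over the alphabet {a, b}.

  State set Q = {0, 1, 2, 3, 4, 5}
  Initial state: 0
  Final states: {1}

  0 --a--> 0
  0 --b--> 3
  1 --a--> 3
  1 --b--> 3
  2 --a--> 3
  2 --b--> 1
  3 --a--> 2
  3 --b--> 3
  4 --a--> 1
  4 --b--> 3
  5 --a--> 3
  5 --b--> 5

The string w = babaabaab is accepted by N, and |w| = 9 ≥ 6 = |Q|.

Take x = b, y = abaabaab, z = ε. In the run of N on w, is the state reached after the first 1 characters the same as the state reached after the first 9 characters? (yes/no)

no

Run of N on the first 9 characters of w = b a b a a b a a b:
  step 0: 0  (start)
  step 1: 3  (read b: 0→3)
  step 2: 2  (read a: 3→2)
  step 3: 1  (read b: 2→1)
  step 4: 3  (read a: 1→3)
  step 5: 2  (read a: 3→2)
  step 6: 1  (read b: 2→1)
  step 7: 3  (read a: 1→3)
  step 8: 2  (read a: 3→2)
  step 9: 1  (read b: 2→1)

After x (step 1): 3. After xy (step 9): 1.
They differ (3 ≠ 1), so y is not a cycle from the state after x; this split is not the one the pumping-lemma construction produces, and pumping y need not keep the string in L(N).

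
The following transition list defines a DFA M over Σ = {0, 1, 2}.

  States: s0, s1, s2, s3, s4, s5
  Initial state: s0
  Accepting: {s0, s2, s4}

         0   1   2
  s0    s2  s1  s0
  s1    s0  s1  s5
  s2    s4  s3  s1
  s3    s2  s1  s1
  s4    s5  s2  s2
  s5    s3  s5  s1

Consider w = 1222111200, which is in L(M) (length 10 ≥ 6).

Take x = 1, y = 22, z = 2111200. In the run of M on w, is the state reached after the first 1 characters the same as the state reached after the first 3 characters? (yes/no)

State sequence: s0 -1-> s1 -2-> s5 -2-> s1

After x (step 1): s1. After xy (step 3): s1.
They match, so y = 22 drives M around a cycle from s1 back to itself; pumping y any number of times keeps M in s1 before reading z, and xyⁱz ∈ L(M) for every i ≥ 0.

yes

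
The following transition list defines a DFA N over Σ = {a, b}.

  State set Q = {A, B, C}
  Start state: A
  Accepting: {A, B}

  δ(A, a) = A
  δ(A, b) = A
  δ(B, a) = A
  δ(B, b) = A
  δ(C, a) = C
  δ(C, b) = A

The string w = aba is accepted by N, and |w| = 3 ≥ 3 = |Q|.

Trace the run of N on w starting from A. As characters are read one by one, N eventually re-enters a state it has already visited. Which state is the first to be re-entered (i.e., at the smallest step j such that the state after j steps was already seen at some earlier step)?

Run of N on w = a b a:
  step 0: A  (start)
  step 1: A  (read a: A→A)   ← first repeat (A seen earlier)
  step 2: A  (read b: A→A)
  step 3: A  (read a: A→A)

The earliest repeat is at step j = 1: N is in A, which it already visited at step i = 0.
Since N has 3 states, any run of length ≥ 3 visits 3+1 states, so by pigeonhole some state repeats within the first 3 steps — that repeat gives the pumpable loop.

A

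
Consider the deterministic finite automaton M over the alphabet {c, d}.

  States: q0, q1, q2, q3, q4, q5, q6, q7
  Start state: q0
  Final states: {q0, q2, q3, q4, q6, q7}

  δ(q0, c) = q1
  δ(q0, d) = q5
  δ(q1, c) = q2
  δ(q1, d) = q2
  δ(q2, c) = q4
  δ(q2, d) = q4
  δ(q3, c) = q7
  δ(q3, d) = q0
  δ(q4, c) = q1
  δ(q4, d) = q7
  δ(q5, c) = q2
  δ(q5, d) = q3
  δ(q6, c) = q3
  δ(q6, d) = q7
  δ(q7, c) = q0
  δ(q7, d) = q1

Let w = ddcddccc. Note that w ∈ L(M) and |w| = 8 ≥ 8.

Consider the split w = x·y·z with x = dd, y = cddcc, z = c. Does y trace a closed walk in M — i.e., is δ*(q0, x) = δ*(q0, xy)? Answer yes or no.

no

State sequence: q0 -d-> q5 -d-> q3 -c-> q7 -d-> q1 -d-> q2 -c-> q4 -c-> q1

After x (step 2): q3. After xy (step 7): q1.
They differ (q3 ≠ q1), so y is not a cycle from the state after x; this split is not the one the pumping-lemma construction produces, and pumping y need not keep the string in L(M).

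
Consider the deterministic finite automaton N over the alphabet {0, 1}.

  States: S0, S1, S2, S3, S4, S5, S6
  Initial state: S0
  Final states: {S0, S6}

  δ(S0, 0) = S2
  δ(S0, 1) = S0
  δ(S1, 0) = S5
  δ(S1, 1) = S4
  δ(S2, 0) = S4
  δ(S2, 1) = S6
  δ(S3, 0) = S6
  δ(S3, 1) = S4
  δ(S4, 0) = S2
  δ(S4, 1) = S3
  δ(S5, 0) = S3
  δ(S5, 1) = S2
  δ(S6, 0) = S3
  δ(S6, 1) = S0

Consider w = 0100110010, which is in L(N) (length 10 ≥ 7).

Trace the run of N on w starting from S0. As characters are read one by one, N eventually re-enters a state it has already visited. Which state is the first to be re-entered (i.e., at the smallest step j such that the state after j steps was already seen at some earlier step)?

Run of N on w = 0 1 0 0 1 1 0 0 1 0:
  step 0: S0  (start)
  step 1: S2  (read 0: S0→S2)
  step 2: S6  (read 1: S2→S6)
  step 3: S3  (read 0: S6→S3)
  step 4: S6  (read 0: S3→S6)   ← first repeat (S6 seen earlier)
  step 5: S0  (read 1: S6→S0)
  step 6: S0  (read 1: S0→S0)
  step 7: S2  (read 0: S0→S2)
  step 8: S4  (read 0: S2→S4)
  step 9: S3  (read 1: S4→S3)
  step 10: S6  (read 0: S3→S6)

The earliest repeat is at step j = 4: N is in S6, which it already visited at step i = 2.
Pumping length from the standard proof: p = 7 (the number of states). The repeated state found above gives |xy| = j ≤ 7 and |y| = j − i ≥ 1.

S6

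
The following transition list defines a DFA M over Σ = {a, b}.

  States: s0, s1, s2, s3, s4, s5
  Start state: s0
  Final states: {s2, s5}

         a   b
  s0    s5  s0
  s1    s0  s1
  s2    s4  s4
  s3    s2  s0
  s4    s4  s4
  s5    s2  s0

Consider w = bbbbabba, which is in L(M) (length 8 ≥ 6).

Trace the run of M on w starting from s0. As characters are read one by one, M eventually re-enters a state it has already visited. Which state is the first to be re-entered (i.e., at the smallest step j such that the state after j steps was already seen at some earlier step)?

State sequence: s0 -b-> s0 -b-> s0 -b-> s0 -b-> s0 -a-> s5 -b-> s0 -b-> s0 -a-> s5
First repeat at step 1: s0 was already visited.

The earliest repeat is at step j = 1: M is in s0, which it already visited at step i = 0.
Pumping length from the standard proof: p = 6 (the number of states). The repeated state found above gives |xy| = j ≤ 6 and |y| = j − i ≥ 1.

s0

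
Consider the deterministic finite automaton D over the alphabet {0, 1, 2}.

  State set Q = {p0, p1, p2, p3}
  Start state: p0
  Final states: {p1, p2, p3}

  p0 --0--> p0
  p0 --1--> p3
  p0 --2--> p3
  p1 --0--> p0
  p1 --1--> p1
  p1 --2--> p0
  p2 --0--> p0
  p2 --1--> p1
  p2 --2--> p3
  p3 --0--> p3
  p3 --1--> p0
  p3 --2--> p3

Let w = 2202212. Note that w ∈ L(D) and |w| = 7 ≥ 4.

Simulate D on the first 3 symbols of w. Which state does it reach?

p3

Run of D on the first 3 characters of w = 2 2 0:
  step 0: p0  (start)
  step 1: p3  (read 2: p0→p3)
  step 2: p3  (read 2: p3→p3)
  step 3: p3  (read 0: p3→p3)

After reading 3 characters, D is in state p3.
(This kind of state-tracing is the core of the pumping-lemma construction: with 4 states, pigeonhole forces a repeat within the first 4 steps.)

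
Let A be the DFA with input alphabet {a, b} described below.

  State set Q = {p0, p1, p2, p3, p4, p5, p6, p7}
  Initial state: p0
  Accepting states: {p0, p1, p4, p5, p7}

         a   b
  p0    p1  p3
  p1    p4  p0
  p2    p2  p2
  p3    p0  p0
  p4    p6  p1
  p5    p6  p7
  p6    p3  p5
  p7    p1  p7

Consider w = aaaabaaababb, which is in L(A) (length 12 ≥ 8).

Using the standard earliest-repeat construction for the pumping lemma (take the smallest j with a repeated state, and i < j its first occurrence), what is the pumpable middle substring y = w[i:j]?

aaaab

Run of A on w = a a a a b a a a b a b b:
  step 0: p0  (start)
  step 1: p1  (read a: p0→p1)
  step 2: p4  (read a: p1→p4)
  step 3: p6  (read a: p4→p6)
  step 4: p3  (read a: p6→p3)
  step 5: p0  (read b: p3→p0)   ← first repeat (p0 seen earlier)
  step 6: p1  (read a: p0→p1)
  step 7: p4  (read a: p1→p4)
  step 8: p6  (read a: p4→p6)
  step 9: p5  (read b: p6→p5)
  step 10: p6  (read a: p5→p6)
  step 11: p5  (read b: p6→p5)
  step 12: p7  (read b: p5→p7)

So i = 0, j = 5, giving x = w[0:0] = ε, y = w[0:5] = aaaab, z = w[5:12] = aaababb.
Check: |xy| = 5 ≤ 8 and |y| = 5 ≥ 1. Reading y takes A from p0 back to p0, so every xyⁱz is accepted.
The DFA has 8 states, so the proof of the pumping lemma guarantees a repeated state among the first 8+1 visited; the segment between the two visits is the pumpable y.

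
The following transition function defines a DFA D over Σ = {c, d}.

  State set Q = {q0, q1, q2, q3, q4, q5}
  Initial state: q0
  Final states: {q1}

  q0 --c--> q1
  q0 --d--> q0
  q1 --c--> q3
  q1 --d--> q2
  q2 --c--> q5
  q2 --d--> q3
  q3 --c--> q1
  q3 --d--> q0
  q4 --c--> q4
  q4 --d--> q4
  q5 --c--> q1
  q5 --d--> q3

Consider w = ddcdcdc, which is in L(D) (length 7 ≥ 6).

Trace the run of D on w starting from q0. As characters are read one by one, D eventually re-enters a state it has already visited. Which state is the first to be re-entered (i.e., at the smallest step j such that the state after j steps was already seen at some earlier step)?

State sequence: q0 -d-> q0 -d-> q0 -c-> q1 -d-> q2 -c-> q5 -d-> q3 -c-> q1
First repeat at step 1: q0 was already visited.

The earliest repeat is at step j = 1: D is in q0, which it already visited at step i = 0.
Pumping length from the standard proof: p = 6 (the number of states). The repeated state found above gives |xy| = j ≤ 6 and |y| = j − i ≥ 1.

q0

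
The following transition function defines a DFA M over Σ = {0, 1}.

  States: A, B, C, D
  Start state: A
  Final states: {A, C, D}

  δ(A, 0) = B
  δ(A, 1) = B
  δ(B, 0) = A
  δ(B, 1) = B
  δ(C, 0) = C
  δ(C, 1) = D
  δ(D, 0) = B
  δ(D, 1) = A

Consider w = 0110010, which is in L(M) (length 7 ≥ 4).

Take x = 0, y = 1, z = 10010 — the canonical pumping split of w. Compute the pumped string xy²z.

xy^2z = 0·1·1·10010 = 01110010.
Reading y = 1 takes M from B back to B, so after x·y·y the machine is still in B, and z then leads to the accepting state A. Hence 01110010 ∈ L(M).

01110010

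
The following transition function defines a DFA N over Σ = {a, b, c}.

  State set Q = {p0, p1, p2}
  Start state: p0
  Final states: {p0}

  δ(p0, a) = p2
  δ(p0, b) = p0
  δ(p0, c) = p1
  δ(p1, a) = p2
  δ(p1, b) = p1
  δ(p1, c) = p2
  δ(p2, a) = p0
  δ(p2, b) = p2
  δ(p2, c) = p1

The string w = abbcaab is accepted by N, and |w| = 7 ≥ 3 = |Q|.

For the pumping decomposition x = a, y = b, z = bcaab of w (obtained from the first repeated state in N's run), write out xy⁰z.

xy⁰z = xz = a·bcaab = abcaab.
Reading y = b takes N from p2 back to p2, so after x the machine is still in p2, and z then leads to the accepting state p0. Hence abcaab ∈ L(N).

abcaab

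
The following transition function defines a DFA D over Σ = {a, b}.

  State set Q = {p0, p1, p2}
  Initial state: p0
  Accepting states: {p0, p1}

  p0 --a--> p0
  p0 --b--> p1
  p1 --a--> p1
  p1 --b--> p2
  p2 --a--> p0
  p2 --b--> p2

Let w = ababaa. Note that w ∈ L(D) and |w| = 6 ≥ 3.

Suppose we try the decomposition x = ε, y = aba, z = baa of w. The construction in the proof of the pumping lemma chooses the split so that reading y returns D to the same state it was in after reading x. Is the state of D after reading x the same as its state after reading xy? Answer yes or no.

no

State sequence: p0 -a-> p0 -b-> p1 -a-> p1

After x (step 0): p0. After xy (step 3): p1.
They differ (p0 ≠ p1), so y is not a cycle from the state after x; this split is not the one the pumping-lemma construction produces, and pumping y need not keep the string in L(D).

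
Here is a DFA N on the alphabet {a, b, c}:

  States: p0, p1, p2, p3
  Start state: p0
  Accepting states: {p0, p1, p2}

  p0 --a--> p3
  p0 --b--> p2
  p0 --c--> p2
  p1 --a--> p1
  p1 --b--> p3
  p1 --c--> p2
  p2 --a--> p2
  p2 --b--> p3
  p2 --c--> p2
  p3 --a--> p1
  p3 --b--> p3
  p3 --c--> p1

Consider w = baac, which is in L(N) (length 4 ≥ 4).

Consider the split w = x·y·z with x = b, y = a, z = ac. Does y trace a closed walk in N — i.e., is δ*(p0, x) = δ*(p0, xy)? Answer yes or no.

State sequence: p0 -b-> p2 -a-> p2

After x (step 1): p2. After xy (step 2): p2.
They match, so y = a drives N around a cycle from p2 back to itself; pumping y any number of times keeps N in p2 before reading z, and xyⁱz ∈ L(N) for every i ≥ 0.

yes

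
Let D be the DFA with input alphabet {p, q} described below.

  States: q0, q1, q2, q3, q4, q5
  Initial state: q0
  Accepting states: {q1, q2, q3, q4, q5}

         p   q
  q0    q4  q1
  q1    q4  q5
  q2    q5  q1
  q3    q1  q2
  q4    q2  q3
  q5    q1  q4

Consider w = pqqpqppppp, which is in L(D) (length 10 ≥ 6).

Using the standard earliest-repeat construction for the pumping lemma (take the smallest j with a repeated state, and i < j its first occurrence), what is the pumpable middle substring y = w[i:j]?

Run of D on w = p q q p q p p p p p:
  step 0: q0  (start)
  step 1: q4  (read p: q0→q4)
  step 2: q3  (read q: q4→q3)
  step 3: q2  (read q: q3→q2)
  step 4: q5  (read p: q2→q5)
  step 5: q4  (read q: q5→q4)   ← first repeat (q4 seen earlier)
  step 6: q2  (read p: q4→q2)
  step 7: q5  (read p: q2→q5)
  step 8: q1  (read p: q5→q1)
  step 9: q4  (read p: q1→q4)
  step 10: q2  (read p: q4→q2)

So i = 1, j = 5, giving x = w[0:1] = p, y = w[1:5] = qqpq, z = w[5:10] = ppppp.
Check: |xy| = 5 ≤ 6 and |y| = 4 ≥ 1. Reading y takes D from q4 back to q4, so every xyⁱz is accepted.

qqpq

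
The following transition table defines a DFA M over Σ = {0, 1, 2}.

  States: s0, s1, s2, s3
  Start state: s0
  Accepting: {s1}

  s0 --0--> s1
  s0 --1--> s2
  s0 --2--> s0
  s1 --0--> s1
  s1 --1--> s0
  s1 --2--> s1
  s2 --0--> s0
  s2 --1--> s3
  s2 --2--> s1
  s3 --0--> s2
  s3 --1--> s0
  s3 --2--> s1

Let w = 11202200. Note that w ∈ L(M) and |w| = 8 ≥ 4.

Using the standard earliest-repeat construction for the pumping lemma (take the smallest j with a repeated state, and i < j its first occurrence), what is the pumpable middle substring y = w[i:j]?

State sequence: s0 -1-> s2 -1-> s3 -2-> s1 -0-> s1 -2-> s1 -2-> s1 -0-> s1 -0-> s1
First repeat at step 4: s1 was already visited.

So i = 3, j = 4, giving x = w[0:3] = 112, y = w[3:4] = 0, z = w[4:8] = 2200.
Check: |xy| = 4 ≤ 4 and |y| = 1 ≥ 1. Reading y takes M from s1 back to s1, so every xyⁱz is accepted.

0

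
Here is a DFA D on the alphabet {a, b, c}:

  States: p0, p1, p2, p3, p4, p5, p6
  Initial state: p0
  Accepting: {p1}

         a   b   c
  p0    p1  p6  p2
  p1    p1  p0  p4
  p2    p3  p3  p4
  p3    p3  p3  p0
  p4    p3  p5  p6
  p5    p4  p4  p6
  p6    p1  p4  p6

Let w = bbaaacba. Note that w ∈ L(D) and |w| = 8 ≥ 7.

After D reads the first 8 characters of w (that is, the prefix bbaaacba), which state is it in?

State sequence: p0 -b-> p6 -b-> p4 -a-> p3 -a-> p3 -a-> p3 -c-> p0 -b-> p6 -a-> p1

After reading 8 characters, D is in state p1.
(This kind of state-tracing is the core of the pumping-lemma construction: with 7 states, pigeonhole forces a repeat within the first 7 steps.)

p1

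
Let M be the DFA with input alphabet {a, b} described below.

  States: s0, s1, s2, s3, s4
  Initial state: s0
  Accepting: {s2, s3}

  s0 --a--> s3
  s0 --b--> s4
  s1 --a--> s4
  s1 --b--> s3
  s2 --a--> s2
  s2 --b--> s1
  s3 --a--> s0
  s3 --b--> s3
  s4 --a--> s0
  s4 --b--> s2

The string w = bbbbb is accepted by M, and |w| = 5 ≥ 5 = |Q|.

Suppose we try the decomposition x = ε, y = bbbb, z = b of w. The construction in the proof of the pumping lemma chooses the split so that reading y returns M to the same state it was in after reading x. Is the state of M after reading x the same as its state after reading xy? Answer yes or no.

State sequence: s0 -b-> s4 -b-> s2 -b-> s1 -b-> s3

After x (step 0): s0. After xy (step 4): s3.
They differ (s0 ≠ s3), so y is not a cycle from the state after x; this split is not the one the pumping-lemma construction produces, and pumping y need not keep the string in L(M).

no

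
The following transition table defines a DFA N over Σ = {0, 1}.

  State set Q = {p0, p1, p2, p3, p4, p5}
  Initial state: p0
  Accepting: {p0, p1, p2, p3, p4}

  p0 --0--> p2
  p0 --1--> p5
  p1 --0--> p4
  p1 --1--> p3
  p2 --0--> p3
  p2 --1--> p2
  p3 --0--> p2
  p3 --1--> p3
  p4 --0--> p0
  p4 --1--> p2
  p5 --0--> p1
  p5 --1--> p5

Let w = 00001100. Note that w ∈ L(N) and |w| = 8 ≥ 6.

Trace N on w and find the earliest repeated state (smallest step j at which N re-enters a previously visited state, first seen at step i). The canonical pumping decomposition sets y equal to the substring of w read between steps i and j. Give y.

00

State sequence: p0 -0-> p2 -0-> p3 -0-> p2 -0-> p3 -1-> p3 -1-> p3 -0-> p2 -0-> p3
First repeat at step 3: p2 was already visited.

So i = 1, j = 3, giving x = w[0:1] = 0, y = w[1:3] = 00, z = w[3:8] = 01100.
Check: |xy| = 3 ≤ 6 and |y| = 2 ≥ 1. Reading y takes N from p2 back to p2, so every xyⁱz is accepted.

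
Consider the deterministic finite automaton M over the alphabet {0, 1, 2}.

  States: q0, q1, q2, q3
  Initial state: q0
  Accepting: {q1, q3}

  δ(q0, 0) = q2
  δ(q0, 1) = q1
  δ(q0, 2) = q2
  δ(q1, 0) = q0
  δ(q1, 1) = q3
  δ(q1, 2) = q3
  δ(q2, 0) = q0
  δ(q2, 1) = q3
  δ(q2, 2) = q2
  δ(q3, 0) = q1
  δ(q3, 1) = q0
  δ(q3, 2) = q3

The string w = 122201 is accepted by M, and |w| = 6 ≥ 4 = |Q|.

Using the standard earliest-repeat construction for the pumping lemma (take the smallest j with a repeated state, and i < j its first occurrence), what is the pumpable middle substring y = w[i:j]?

2

State sequence: q0 -1-> q1 -2-> q3 -2-> q3 -2-> q3 -0-> q1 -1-> q3
First repeat at step 3: q3 was already visited.

So i = 2, j = 3, giving x = w[0:2] = 12, y = w[2:3] = 2, z = w[3:6] = 201.
Check: |xy| = 3 ≤ 4 and |y| = 1 ≥ 1. Reading y takes M from q3 back to q3, so every xyⁱz is accepted.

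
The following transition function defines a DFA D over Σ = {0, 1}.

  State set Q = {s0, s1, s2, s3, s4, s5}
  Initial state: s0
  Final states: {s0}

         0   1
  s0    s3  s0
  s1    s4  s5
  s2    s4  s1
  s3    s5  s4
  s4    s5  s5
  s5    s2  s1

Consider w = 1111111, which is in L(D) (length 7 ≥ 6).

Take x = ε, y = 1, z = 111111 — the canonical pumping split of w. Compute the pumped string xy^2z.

11111111

xy^2z = ε·1·1·111111 = 11111111.
Reading y = 1 takes D from s0 back to s0, so after x·y·y the machine is still in s0, and z then leads to the accepting state s0. Hence 11111111 ∈ L(D).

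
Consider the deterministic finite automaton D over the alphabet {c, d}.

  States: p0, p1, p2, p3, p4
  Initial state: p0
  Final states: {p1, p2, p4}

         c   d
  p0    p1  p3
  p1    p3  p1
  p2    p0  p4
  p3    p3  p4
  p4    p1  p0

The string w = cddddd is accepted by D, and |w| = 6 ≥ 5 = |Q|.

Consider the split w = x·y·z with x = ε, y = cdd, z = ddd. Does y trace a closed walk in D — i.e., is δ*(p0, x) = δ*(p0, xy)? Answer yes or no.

Run of D on the first 3 characters of w = c d d:
  step 0: p0  (start)
  step 1: p1  (read c: p0→p1)
  step 2: p1  (read d: p1→p1)
  step 3: p1  (read d: p1→p1)

After x (step 0): p0. After xy (step 3): p1.
They differ (p0 ≠ p1), so y is not a cycle from the state after x; this split is not the one the pumping-lemma construction produces, and pumping y need not keep the string in L(D).

no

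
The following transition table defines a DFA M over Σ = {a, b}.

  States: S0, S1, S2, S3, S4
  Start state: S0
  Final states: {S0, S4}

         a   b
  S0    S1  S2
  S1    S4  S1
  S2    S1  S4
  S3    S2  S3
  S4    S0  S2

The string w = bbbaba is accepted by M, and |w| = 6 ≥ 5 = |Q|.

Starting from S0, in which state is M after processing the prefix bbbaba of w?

S4

State sequence: S0 -b-> S2 -b-> S4 -b-> S2 -a-> S1 -b-> S1 -a-> S4

After reading 6 characters, M is in state S4.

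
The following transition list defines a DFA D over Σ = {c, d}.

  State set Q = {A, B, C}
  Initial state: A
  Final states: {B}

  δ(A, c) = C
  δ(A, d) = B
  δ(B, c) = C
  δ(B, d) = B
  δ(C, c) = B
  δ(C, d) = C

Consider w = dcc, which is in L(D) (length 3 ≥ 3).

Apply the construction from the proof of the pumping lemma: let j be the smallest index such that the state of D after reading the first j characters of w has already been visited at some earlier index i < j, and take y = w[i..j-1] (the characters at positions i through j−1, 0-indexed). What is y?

cc

State sequence: A -d-> B -c-> C -c-> B
First repeat at step 3: B was already visited.

So i = 1, j = 3, giving x = w[0:1] = d, y = w[1:3] = cc, z = w[3:3] = ε.
Check: |xy| = 3 ≤ 3 and |y| = 2 ≥ 1. Reading y takes D from B back to B, so every xyⁱz is accepted.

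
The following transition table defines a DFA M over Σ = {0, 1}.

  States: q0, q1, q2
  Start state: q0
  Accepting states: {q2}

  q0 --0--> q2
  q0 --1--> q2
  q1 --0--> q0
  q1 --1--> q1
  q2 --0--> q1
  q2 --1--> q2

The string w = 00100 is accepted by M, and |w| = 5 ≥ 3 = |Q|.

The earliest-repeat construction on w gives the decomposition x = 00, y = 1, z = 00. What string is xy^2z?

001100

xy^2z = 00·1·1·00 = 001100.
Reading y = 1 takes M from q1 back to q1, so after x·y·y the machine is still in q1, and z then leads to the accepting state q2. Hence 001100 ∈ L(M).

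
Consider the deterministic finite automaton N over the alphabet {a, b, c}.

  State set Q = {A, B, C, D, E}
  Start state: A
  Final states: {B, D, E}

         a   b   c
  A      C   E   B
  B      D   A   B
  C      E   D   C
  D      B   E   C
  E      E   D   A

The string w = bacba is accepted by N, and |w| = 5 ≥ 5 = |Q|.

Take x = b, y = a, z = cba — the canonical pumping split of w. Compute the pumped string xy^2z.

xy^2z = b·a·a·cba = baacba.
Reading y = a takes N from E back to E, so after x·y·y the machine is still in E, and z then leads to the accepting state E. Hence baacba ∈ L(N).

baacba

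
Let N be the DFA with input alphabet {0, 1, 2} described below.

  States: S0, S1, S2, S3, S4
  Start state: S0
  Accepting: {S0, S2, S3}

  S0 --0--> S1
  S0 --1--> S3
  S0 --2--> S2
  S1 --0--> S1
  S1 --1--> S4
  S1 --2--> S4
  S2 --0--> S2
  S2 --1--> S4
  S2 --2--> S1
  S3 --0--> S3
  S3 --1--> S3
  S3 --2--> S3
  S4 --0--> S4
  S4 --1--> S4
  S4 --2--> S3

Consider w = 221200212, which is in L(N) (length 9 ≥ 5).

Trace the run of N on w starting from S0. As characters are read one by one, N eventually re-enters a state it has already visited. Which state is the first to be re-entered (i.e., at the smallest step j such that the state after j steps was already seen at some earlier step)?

State sequence: S0 -2-> S2 -2-> S1 -1-> S4 -2-> S3 -0-> S3 -0-> S3 -2-> S3 -1-> S3 -2-> S3
First repeat at step 5: S3 was already visited.

The earliest repeat is at step j = 5: N is in S3, which it already visited at step i = 4.
Pumping length from the standard proof: p = 5 (the number of states). The repeated state found above gives |xy| = j ≤ 5 and |y| = j − i ≥ 1.

S3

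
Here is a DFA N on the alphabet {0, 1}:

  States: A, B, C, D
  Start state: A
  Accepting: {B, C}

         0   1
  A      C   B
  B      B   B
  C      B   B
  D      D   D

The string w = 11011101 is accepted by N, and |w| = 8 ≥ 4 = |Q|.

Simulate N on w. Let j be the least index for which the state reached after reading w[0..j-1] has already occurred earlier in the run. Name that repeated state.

Run of N on w = 1 1 0 1 1 1 0 1:
  step 0: A  (start)
  step 1: B  (read 1: A→B)
  step 2: B  (read 1: B→B)   ← first repeat (B seen earlier)
  step 3: B  (read 0: B→B)
  step 4: B  (read 1: B→B)
  step 5: B  (read 1: B→B)
  step 6: B  (read 1: B→B)
  step 7: B  (read 0: B→B)
  step 8: B  (read 1: B→B)

The earliest repeat is at step j = 2: N is in B, which it already visited at step i = 1.
Pumping length from the standard proof: p = 4 (the number of states). The repeated state found above gives |xy| = j ≤ 4 and |y| = j − i ≥ 1.

B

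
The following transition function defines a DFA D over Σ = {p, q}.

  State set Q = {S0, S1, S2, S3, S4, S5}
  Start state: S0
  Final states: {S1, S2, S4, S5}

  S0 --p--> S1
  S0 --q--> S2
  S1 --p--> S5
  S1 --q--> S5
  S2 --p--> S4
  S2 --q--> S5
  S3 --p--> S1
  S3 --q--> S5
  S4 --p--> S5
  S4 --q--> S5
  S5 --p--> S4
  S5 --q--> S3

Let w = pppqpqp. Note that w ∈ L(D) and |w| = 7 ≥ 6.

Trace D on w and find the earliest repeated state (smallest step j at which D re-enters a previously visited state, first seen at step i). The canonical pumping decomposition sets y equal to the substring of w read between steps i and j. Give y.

pq

State sequence: S0 -p-> S1 -p-> S5 -p-> S4 -q-> S5 -p-> S4 -q-> S5 -p-> S4
First repeat at step 4: S5 was already visited.

So i = 2, j = 4, giving x = w[0:2] = pp, y = w[2:4] = pq, z = w[4:7] = pqp.
Check: |xy| = 4 ≤ 6 and |y| = 2 ≥ 1. Reading y takes D from S5 back to S5, so every xyⁱz is accepted.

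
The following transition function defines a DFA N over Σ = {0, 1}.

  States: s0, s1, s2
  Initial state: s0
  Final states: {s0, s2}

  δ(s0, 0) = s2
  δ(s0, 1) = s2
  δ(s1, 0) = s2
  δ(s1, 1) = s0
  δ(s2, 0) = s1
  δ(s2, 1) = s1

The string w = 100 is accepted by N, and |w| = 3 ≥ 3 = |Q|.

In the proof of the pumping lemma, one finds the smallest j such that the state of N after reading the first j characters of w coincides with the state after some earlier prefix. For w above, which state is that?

State sequence: s0 -1-> s2 -0-> s1 -0-> s2
First repeat at step 3: s2 was already visited.

The earliest repeat is at step j = 3: N is in s2, which it already visited at step i = 1.
Since N has 3 states, any run of length ≥ 3 visits 3+1 states, so by pigeonhole some state repeats within the first 3 steps — that repeat gives the pumpable loop.

s2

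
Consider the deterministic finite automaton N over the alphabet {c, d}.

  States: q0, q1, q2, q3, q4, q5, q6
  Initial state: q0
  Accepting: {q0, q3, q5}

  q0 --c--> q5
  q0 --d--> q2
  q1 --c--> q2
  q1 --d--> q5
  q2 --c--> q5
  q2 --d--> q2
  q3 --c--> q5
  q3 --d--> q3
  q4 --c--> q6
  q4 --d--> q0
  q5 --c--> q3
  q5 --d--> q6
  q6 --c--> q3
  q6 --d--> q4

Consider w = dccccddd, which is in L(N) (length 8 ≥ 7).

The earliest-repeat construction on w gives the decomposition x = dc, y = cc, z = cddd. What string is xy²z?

xy^2z = dc·cc·cc·cddd = dccccccddd.
Reading y = cc takes N from q5 back to q5, so after x·y·y the machine is still in q5, and z then leads to the accepting state q3. Hence dccccccddd ∈ L(N).

dccccccddd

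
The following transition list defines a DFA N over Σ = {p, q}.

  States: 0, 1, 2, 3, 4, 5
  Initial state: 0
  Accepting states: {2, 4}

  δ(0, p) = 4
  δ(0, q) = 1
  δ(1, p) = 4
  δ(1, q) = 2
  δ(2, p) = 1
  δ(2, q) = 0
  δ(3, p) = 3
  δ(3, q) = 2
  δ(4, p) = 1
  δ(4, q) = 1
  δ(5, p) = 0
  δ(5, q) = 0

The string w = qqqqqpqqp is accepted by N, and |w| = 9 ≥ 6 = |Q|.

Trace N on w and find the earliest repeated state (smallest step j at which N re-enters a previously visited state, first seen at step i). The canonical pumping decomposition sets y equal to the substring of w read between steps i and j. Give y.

Run of N on w = q q q q q p q q p:
  step 0: 0  (start)
  step 1: 1  (read q: 0→1)
  step 2: 2  (read q: 1→2)
  step 3: 0  (read q: 2→0)   ← first repeat (0 seen earlier)
  step 4: 1  (read q: 0→1)
  step 5: 2  (read q: 1→2)
  step 6: 1  (read p: 2→1)
  step 7: 2  (read q: 1→2)
  step 8: 0  (read q: 2→0)
  step 9: 4  (read p: 0→4)

So i = 0, j = 3, giving x = w[0:0] = ε, y = w[0:3] = qqq, z = w[3:9] = qqpqqp.
Check: |xy| = 3 ≤ 6 and |y| = 3 ≥ 1. Reading y takes N from 0 back to 0, so every xyⁱz is accepted.

qqq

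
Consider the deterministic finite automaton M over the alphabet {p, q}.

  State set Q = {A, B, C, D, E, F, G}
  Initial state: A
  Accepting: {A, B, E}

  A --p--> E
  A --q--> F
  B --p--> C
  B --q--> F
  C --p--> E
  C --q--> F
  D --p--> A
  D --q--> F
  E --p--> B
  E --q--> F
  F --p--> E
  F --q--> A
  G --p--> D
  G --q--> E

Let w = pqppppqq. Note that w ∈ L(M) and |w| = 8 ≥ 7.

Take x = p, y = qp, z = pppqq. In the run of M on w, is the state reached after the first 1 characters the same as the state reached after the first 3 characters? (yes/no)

State sequence: A -p-> E -q-> F -p-> E

After x (step 1): E. After xy (step 3): E.
They match, so y = qp drives M around a cycle from E back to itself; pumping y any number of times keeps M in E before reading z, and xyⁱz ∈ L(M) for every i ≥ 0.

yes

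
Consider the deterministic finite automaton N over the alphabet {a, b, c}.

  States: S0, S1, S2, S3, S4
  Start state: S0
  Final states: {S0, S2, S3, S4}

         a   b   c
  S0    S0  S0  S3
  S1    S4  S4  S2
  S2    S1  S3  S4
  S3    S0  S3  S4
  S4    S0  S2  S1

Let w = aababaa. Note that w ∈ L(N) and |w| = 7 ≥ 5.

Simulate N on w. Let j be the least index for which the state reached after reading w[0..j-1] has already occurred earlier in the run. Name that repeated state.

S0

Run of N on w = a a b a b a a:
  step 0: S0  (start)
  step 1: S0  (read a: S0→S0)   ← first repeat (S0 seen earlier)
  step 2: S0  (read a: S0→S0)
  step 3: S0  (read b: S0→S0)
  step 4: S0  (read a: S0→S0)
  step 5: S0  (read b: S0→S0)
  step 6: S0  (read a: S0→S0)
  step 7: S0  (read a: S0→S0)

The earliest repeat is at step j = 1: N is in S0, which it already visited at step i = 0.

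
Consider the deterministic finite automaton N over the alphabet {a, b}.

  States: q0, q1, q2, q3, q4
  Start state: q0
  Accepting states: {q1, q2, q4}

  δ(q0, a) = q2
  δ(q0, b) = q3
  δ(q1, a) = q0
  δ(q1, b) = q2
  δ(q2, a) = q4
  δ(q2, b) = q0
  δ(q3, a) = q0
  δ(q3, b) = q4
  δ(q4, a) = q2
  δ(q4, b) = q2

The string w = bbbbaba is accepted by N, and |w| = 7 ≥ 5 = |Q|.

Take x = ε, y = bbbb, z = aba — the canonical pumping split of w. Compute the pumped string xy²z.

xy^2z = ε·bbbb·bbbb·aba = bbbbbbbbaba.
Reading y = bbbb takes N from q0 back to q0, so after x·y·y the machine is still in q0, and z then leads to the accepting state q2. Hence bbbbbbbbaba ∈ L(N).

bbbbbbbbaba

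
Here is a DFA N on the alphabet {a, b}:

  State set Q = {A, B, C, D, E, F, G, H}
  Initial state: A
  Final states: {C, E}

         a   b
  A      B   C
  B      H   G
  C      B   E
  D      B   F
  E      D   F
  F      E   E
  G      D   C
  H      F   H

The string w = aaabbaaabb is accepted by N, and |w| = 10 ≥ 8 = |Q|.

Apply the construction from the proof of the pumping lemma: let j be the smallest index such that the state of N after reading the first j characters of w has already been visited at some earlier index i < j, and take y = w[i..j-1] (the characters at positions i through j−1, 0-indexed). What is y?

State sequence: A -a-> B -a-> H -a-> F -b-> E -b-> F -a-> E -a-> D -a-> B -b-> G -b-> C
First repeat at step 5: F was already visited.

So i = 3, j = 5, giving x = w[0:3] = aaa, y = w[3:5] = bb, z = w[5:10] = aaabb.
Check: |xy| = 5 ≤ 8 and |y| = 2 ≥ 1. Reading y takes N from F back to F, so every xyⁱz is accepted.

bb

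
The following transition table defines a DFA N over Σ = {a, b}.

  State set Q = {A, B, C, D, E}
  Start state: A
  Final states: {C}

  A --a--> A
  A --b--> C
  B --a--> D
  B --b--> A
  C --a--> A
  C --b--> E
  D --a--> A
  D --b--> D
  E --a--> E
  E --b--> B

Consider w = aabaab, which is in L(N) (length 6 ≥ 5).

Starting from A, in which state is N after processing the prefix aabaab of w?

State sequence: A -a-> A -a-> A -b-> C -a-> A -a-> A -b-> C

After reading 6 characters, N is in state C.

C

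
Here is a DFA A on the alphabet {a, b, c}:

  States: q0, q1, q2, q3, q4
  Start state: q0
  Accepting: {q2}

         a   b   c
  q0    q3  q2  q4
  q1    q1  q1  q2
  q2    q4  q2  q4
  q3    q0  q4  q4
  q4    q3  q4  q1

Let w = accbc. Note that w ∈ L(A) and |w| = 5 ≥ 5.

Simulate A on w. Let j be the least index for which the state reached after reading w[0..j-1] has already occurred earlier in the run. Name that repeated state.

Run of A on w = a c c b c:
  step 0: q0  (start)
  step 1: q3  (read a: q0→q3)
  step 2: q4  (read c: q3→q4)
  step 3: q1  (read c: q4→q1)
  step 4: q1  (read b: q1→q1)   ← first repeat (q1 seen earlier)
  step 5: q2  (read c: q1→q2)

The earliest repeat is at step j = 4: A is in q1, which it already visited at step i = 3.
Pumping length from the standard proof: p = 5 (the number of states). The repeated state found above gives |xy| = j ≤ 5 and |y| = j − i ≥ 1.

q1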